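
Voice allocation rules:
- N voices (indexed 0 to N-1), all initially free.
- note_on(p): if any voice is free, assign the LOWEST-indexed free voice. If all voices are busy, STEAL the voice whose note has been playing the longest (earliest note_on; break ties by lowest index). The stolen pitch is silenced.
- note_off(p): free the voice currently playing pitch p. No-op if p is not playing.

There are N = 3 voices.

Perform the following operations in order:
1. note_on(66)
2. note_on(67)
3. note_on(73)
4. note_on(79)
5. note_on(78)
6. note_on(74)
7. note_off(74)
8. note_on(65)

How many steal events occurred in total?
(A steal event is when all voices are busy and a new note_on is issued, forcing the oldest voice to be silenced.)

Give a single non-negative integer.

Answer: 3

Derivation:
Op 1: note_on(66): voice 0 is free -> assigned | voices=[66 - -]
Op 2: note_on(67): voice 1 is free -> assigned | voices=[66 67 -]
Op 3: note_on(73): voice 2 is free -> assigned | voices=[66 67 73]
Op 4: note_on(79): all voices busy, STEAL voice 0 (pitch 66, oldest) -> assign | voices=[79 67 73]
Op 5: note_on(78): all voices busy, STEAL voice 1 (pitch 67, oldest) -> assign | voices=[79 78 73]
Op 6: note_on(74): all voices busy, STEAL voice 2 (pitch 73, oldest) -> assign | voices=[79 78 74]
Op 7: note_off(74): free voice 2 | voices=[79 78 -]
Op 8: note_on(65): voice 2 is free -> assigned | voices=[79 78 65]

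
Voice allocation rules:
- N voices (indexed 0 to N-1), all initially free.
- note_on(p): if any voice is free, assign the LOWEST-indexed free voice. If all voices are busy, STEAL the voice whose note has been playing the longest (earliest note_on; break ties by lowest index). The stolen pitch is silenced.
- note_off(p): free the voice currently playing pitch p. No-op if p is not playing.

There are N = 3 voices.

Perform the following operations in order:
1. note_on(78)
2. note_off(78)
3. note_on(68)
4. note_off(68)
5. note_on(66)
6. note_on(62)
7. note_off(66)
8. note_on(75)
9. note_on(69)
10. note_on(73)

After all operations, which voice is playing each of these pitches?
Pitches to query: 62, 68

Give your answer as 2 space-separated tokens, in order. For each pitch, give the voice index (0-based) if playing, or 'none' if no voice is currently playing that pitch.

Op 1: note_on(78): voice 0 is free -> assigned | voices=[78 - -]
Op 2: note_off(78): free voice 0 | voices=[- - -]
Op 3: note_on(68): voice 0 is free -> assigned | voices=[68 - -]
Op 4: note_off(68): free voice 0 | voices=[- - -]
Op 5: note_on(66): voice 0 is free -> assigned | voices=[66 - -]
Op 6: note_on(62): voice 1 is free -> assigned | voices=[66 62 -]
Op 7: note_off(66): free voice 0 | voices=[- 62 -]
Op 8: note_on(75): voice 0 is free -> assigned | voices=[75 62 -]
Op 9: note_on(69): voice 2 is free -> assigned | voices=[75 62 69]
Op 10: note_on(73): all voices busy, STEAL voice 1 (pitch 62, oldest) -> assign | voices=[75 73 69]

Answer: none none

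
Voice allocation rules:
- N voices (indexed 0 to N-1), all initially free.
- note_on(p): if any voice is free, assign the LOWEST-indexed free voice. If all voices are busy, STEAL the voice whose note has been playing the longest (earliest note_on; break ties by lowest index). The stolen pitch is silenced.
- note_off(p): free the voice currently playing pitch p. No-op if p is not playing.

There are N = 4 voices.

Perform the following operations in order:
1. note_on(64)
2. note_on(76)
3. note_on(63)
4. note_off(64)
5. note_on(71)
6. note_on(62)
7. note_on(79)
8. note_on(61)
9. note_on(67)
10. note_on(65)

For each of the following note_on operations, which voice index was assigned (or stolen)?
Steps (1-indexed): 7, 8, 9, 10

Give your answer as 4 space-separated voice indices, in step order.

Op 1: note_on(64): voice 0 is free -> assigned | voices=[64 - - -]
Op 2: note_on(76): voice 1 is free -> assigned | voices=[64 76 - -]
Op 3: note_on(63): voice 2 is free -> assigned | voices=[64 76 63 -]
Op 4: note_off(64): free voice 0 | voices=[- 76 63 -]
Op 5: note_on(71): voice 0 is free -> assigned | voices=[71 76 63 -]
Op 6: note_on(62): voice 3 is free -> assigned | voices=[71 76 63 62]
Op 7: note_on(79): all voices busy, STEAL voice 1 (pitch 76, oldest) -> assign | voices=[71 79 63 62]
Op 8: note_on(61): all voices busy, STEAL voice 2 (pitch 63, oldest) -> assign | voices=[71 79 61 62]
Op 9: note_on(67): all voices busy, STEAL voice 0 (pitch 71, oldest) -> assign | voices=[67 79 61 62]
Op 10: note_on(65): all voices busy, STEAL voice 3 (pitch 62, oldest) -> assign | voices=[67 79 61 65]

Answer: 1 2 0 3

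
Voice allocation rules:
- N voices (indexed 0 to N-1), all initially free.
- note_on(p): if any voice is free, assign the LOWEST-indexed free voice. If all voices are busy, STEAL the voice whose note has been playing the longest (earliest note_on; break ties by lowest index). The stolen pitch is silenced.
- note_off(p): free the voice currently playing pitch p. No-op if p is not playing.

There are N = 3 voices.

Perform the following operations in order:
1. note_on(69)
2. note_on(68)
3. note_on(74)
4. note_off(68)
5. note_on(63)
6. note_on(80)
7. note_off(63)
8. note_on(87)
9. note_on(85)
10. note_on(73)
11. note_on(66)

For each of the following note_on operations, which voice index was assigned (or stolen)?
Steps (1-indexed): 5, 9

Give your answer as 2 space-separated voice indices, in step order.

Op 1: note_on(69): voice 0 is free -> assigned | voices=[69 - -]
Op 2: note_on(68): voice 1 is free -> assigned | voices=[69 68 -]
Op 3: note_on(74): voice 2 is free -> assigned | voices=[69 68 74]
Op 4: note_off(68): free voice 1 | voices=[69 - 74]
Op 5: note_on(63): voice 1 is free -> assigned | voices=[69 63 74]
Op 6: note_on(80): all voices busy, STEAL voice 0 (pitch 69, oldest) -> assign | voices=[80 63 74]
Op 7: note_off(63): free voice 1 | voices=[80 - 74]
Op 8: note_on(87): voice 1 is free -> assigned | voices=[80 87 74]
Op 9: note_on(85): all voices busy, STEAL voice 2 (pitch 74, oldest) -> assign | voices=[80 87 85]
Op 10: note_on(73): all voices busy, STEAL voice 0 (pitch 80, oldest) -> assign | voices=[73 87 85]
Op 11: note_on(66): all voices busy, STEAL voice 1 (pitch 87, oldest) -> assign | voices=[73 66 85]

Answer: 1 2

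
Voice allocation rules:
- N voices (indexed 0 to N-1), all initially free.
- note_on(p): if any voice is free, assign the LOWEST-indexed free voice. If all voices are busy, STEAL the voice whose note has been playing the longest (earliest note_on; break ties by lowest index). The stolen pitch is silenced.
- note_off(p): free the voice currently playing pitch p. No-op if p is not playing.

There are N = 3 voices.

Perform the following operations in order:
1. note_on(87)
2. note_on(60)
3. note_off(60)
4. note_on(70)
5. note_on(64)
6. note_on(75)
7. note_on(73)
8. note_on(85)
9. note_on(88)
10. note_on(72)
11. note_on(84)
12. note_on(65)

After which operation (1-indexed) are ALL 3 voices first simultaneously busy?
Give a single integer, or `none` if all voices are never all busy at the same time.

Answer: 5

Derivation:
Op 1: note_on(87): voice 0 is free -> assigned | voices=[87 - -]
Op 2: note_on(60): voice 1 is free -> assigned | voices=[87 60 -]
Op 3: note_off(60): free voice 1 | voices=[87 - -]
Op 4: note_on(70): voice 1 is free -> assigned | voices=[87 70 -]
Op 5: note_on(64): voice 2 is free -> assigned | voices=[87 70 64]
Op 6: note_on(75): all voices busy, STEAL voice 0 (pitch 87, oldest) -> assign | voices=[75 70 64]
Op 7: note_on(73): all voices busy, STEAL voice 1 (pitch 70, oldest) -> assign | voices=[75 73 64]
Op 8: note_on(85): all voices busy, STEAL voice 2 (pitch 64, oldest) -> assign | voices=[75 73 85]
Op 9: note_on(88): all voices busy, STEAL voice 0 (pitch 75, oldest) -> assign | voices=[88 73 85]
Op 10: note_on(72): all voices busy, STEAL voice 1 (pitch 73, oldest) -> assign | voices=[88 72 85]
Op 11: note_on(84): all voices busy, STEAL voice 2 (pitch 85, oldest) -> assign | voices=[88 72 84]
Op 12: note_on(65): all voices busy, STEAL voice 0 (pitch 88, oldest) -> assign | voices=[65 72 84]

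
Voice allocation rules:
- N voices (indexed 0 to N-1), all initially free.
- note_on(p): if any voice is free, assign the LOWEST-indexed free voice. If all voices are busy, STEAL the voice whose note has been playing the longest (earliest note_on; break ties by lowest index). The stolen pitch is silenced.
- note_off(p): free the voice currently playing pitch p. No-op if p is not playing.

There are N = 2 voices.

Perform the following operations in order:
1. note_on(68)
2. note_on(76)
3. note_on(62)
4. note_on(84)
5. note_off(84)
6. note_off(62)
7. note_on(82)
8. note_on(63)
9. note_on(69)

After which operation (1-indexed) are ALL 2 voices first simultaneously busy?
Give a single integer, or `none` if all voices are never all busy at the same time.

Op 1: note_on(68): voice 0 is free -> assigned | voices=[68 -]
Op 2: note_on(76): voice 1 is free -> assigned | voices=[68 76]
Op 3: note_on(62): all voices busy, STEAL voice 0 (pitch 68, oldest) -> assign | voices=[62 76]
Op 4: note_on(84): all voices busy, STEAL voice 1 (pitch 76, oldest) -> assign | voices=[62 84]
Op 5: note_off(84): free voice 1 | voices=[62 -]
Op 6: note_off(62): free voice 0 | voices=[- -]
Op 7: note_on(82): voice 0 is free -> assigned | voices=[82 -]
Op 8: note_on(63): voice 1 is free -> assigned | voices=[82 63]
Op 9: note_on(69): all voices busy, STEAL voice 0 (pitch 82, oldest) -> assign | voices=[69 63]

Answer: 2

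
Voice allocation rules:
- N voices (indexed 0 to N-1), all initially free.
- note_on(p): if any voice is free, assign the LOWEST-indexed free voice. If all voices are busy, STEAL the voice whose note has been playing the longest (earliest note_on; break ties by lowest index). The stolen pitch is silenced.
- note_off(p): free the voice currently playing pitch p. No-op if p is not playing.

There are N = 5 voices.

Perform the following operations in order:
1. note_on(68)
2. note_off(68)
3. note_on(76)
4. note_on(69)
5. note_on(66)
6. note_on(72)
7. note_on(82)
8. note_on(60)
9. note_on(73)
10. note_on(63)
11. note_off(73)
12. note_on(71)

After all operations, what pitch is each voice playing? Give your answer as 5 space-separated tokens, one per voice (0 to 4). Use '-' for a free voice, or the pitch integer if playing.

Op 1: note_on(68): voice 0 is free -> assigned | voices=[68 - - - -]
Op 2: note_off(68): free voice 0 | voices=[- - - - -]
Op 3: note_on(76): voice 0 is free -> assigned | voices=[76 - - - -]
Op 4: note_on(69): voice 1 is free -> assigned | voices=[76 69 - - -]
Op 5: note_on(66): voice 2 is free -> assigned | voices=[76 69 66 - -]
Op 6: note_on(72): voice 3 is free -> assigned | voices=[76 69 66 72 -]
Op 7: note_on(82): voice 4 is free -> assigned | voices=[76 69 66 72 82]
Op 8: note_on(60): all voices busy, STEAL voice 0 (pitch 76, oldest) -> assign | voices=[60 69 66 72 82]
Op 9: note_on(73): all voices busy, STEAL voice 1 (pitch 69, oldest) -> assign | voices=[60 73 66 72 82]
Op 10: note_on(63): all voices busy, STEAL voice 2 (pitch 66, oldest) -> assign | voices=[60 73 63 72 82]
Op 11: note_off(73): free voice 1 | voices=[60 - 63 72 82]
Op 12: note_on(71): voice 1 is free -> assigned | voices=[60 71 63 72 82]

Answer: 60 71 63 72 82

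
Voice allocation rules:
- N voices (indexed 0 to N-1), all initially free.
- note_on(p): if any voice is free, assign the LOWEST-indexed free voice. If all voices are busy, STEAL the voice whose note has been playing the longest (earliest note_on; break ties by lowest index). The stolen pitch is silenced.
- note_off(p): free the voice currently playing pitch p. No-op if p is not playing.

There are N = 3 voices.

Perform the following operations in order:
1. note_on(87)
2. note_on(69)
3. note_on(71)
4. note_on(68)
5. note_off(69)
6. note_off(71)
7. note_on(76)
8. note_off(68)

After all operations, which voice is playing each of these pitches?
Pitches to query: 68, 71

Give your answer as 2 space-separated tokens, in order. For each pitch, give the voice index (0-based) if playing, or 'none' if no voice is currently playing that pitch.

Op 1: note_on(87): voice 0 is free -> assigned | voices=[87 - -]
Op 2: note_on(69): voice 1 is free -> assigned | voices=[87 69 -]
Op 3: note_on(71): voice 2 is free -> assigned | voices=[87 69 71]
Op 4: note_on(68): all voices busy, STEAL voice 0 (pitch 87, oldest) -> assign | voices=[68 69 71]
Op 5: note_off(69): free voice 1 | voices=[68 - 71]
Op 6: note_off(71): free voice 2 | voices=[68 - -]
Op 7: note_on(76): voice 1 is free -> assigned | voices=[68 76 -]
Op 8: note_off(68): free voice 0 | voices=[- 76 -]

Answer: none none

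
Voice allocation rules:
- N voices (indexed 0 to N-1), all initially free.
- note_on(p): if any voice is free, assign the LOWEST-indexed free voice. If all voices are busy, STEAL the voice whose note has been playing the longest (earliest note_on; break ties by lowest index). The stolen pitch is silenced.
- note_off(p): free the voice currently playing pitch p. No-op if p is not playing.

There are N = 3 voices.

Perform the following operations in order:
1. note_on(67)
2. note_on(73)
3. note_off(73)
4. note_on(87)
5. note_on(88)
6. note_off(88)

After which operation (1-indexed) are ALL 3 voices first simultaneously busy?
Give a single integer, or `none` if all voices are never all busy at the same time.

Answer: 5

Derivation:
Op 1: note_on(67): voice 0 is free -> assigned | voices=[67 - -]
Op 2: note_on(73): voice 1 is free -> assigned | voices=[67 73 -]
Op 3: note_off(73): free voice 1 | voices=[67 - -]
Op 4: note_on(87): voice 1 is free -> assigned | voices=[67 87 -]
Op 5: note_on(88): voice 2 is free -> assigned | voices=[67 87 88]
Op 6: note_off(88): free voice 2 | voices=[67 87 -]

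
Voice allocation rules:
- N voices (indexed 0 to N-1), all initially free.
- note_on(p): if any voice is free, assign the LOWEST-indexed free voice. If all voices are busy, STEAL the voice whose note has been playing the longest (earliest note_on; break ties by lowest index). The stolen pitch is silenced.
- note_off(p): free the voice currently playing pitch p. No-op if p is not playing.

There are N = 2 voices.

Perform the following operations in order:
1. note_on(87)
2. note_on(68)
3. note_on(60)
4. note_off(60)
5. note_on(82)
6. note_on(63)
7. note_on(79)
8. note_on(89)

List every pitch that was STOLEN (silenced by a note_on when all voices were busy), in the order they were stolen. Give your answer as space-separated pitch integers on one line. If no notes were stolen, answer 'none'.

Op 1: note_on(87): voice 0 is free -> assigned | voices=[87 -]
Op 2: note_on(68): voice 1 is free -> assigned | voices=[87 68]
Op 3: note_on(60): all voices busy, STEAL voice 0 (pitch 87, oldest) -> assign | voices=[60 68]
Op 4: note_off(60): free voice 0 | voices=[- 68]
Op 5: note_on(82): voice 0 is free -> assigned | voices=[82 68]
Op 6: note_on(63): all voices busy, STEAL voice 1 (pitch 68, oldest) -> assign | voices=[82 63]
Op 7: note_on(79): all voices busy, STEAL voice 0 (pitch 82, oldest) -> assign | voices=[79 63]
Op 8: note_on(89): all voices busy, STEAL voice 1 (pitch 63, oldest) -> assign | voices=[79 89]

Answer: 87 68 82 63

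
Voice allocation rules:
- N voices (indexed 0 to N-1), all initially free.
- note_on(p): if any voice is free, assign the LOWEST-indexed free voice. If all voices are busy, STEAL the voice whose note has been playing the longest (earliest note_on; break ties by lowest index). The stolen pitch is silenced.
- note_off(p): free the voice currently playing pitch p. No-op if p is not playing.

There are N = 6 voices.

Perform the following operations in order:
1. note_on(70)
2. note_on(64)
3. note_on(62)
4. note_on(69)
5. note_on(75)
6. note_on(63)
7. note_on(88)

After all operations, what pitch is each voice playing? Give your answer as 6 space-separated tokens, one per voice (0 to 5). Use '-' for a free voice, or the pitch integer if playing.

Answer: 88 64 62 69 75 63

Derivation:
Op 1: note_on(70): voice 0 is free -> assigned | voices=[70 - - - - -]
Op 2: note_on(64): voice 1 is free -> assigned | voices=[70 64 - - - -]
Op 3: note_on(62): voice 2 is free -> assigned | voices=[70 64 62 - - -]
Op 4: note_on(69): voice 3 is free -> assigned | voices=[70 64 62 69 - -]
Op 5: note_on(75): voice 4 is free -> assigned | voices=[70 64 62 69 75 -]
Op 6: note_on(63): voice 5 is free -> assigned | voices=[70 64 62 69 75 63]
Op 7: note_on(88): all voices busy, STEAL voice 0 (pitch 70, oldest) -> assign | voices=[88 64 62 69 75 63]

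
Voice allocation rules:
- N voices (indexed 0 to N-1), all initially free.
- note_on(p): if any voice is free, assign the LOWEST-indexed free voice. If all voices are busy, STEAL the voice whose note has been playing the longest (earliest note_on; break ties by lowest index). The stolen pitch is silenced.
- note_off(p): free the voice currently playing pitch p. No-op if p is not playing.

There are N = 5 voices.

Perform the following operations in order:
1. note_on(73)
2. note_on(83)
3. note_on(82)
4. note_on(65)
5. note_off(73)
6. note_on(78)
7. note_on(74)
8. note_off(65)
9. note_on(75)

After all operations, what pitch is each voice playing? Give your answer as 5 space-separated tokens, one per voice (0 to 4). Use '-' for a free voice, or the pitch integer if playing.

Op 1: note_on(73): voice 0 is free -> assigned | voices=[73 - - - -]
Op 2: note_on(83): voice 1 is free -> assigned | voices=[73 83 - - -]
Op 3: note_on(82): voice 2 is free -> assigned | voices=[73 83 82 - -]
Op 4: note_on(65): voice 3 is free -> assigned | voices=[73 83 82 65 -]
Op 5: note_off(73): free voice 0 | voices=[- 83 82 65 -]
Op 6: note_on(78): voice 0 is free -> assigned | voices=[78 83 82 65 -]
Op 7: note_on(74): voice 4 is free -> assigned | voices=[78 83 82 65 74]
Op 8: note_off(65): free voice 3 | voices=[78 83 82 - 74]
Op 9: note_on(75): voice 3 is free -> assigned | voices=[78 83 82 75 74]

Answer: 78 83 82 75 74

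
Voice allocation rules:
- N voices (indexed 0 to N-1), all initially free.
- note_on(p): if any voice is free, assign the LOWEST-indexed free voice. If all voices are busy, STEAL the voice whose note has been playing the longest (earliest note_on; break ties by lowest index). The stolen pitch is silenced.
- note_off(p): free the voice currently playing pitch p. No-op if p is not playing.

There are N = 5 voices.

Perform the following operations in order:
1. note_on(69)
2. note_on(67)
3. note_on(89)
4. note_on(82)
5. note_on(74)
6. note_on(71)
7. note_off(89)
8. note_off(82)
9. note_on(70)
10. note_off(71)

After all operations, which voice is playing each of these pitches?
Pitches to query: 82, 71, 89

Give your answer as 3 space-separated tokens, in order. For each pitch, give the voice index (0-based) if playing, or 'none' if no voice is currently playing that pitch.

Op 1: note_on(69): voice 0 is free -> assigned | voices=[69 - - - -]
Op 2: note_on(67): voice 1 is free -> assigned | voices=[69 67 - - -]
Op 3: note_on(89): voice 2 is free -> assigned | voices=[69 67 89 - -]
Op 4: note_on(82): voice 3 is free -> assigned | voices=[69 67 89 82 -]
Op 5: note_on(74): voice 4 is free -> assigned | voices=[69 67 89 82 74]
Op 6: note_on(71): all voices busy, STEAL voice 0 (pitch 69, oldest) -> assign | voices=[71 67 89 82 74]
Op 7: note_off(89): free voice 2 | voices=[71 67 - 82 74]
Op 8: note_off(82): free voice 3 | voices=[71 67 - - 74]
Op 9: note_on(70): voice 2 is free -> assigned | voices=[71 67 70 - 74]
Op 10: note_off(71): free voice 0 | voices=[- 67 70 - 74]

Answer: none none none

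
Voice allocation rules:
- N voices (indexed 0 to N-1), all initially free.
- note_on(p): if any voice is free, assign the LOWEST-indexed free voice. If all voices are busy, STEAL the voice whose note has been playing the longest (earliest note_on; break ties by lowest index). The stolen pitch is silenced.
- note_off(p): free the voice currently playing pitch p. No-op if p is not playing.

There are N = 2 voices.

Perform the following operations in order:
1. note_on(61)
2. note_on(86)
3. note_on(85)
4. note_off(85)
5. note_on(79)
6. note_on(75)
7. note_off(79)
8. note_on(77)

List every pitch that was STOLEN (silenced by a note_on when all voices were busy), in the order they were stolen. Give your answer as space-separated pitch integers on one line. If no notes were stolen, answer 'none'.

Op 1: note_on(61): voice 0 is free -> assigned | voices=[61 -]
Op 2: note_on(86): voice 1 is free -> assigned | voices=[61 86]
Op 3: note_on(85): all voices busy, STEAL voice 0 (pitch 61, oldest) -> assign | voices=[85 86]
Op 4: note_off(85): free voice 0 | voices=[- 86]
Op 5: note_on(79): voice 0 is free -> assigned | voices=[79 86]
Op 6: note_on(75): all voices busy, STEAL voice 1 (pitch 86, oldest) -> assign | voices=[79 75]
Op 7: note_off(79): free voice 0 | voices=[- 75]
Op 8: note_on(77): voice 0 is free -> assigned | voices=[77 75]

Answer: 61 86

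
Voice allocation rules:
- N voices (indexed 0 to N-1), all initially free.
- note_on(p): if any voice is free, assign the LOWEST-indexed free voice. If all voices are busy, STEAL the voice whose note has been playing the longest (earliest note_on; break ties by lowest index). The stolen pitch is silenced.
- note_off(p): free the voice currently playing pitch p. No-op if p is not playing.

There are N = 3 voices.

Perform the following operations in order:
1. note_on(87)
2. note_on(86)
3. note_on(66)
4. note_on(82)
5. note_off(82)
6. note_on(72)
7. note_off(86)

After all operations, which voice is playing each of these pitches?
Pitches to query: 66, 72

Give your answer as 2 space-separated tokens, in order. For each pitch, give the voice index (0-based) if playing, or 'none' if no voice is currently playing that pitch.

Answer: 2 0

Derivation:
Op 1: note_on(87): voice 0 is free -> assigned | voices=[87 - -]
Op 2: note_on(86): voice 1 is free -> assigned | voices=[87 86 -]
Op 3: note_on(66): voice 2 is free -> assigned | voices=[87 86 66]
Op 4: note_on(82): all voices busy, STEAL voice 0 (pitch 87, oldest) -> assign | voices=[82 86 66]
Op 5: note_off(82): free voice 0 | voices=[- 86 66]
Op 6: note_on(72): voice 0 is free -> assigned | voices=[72 86 66]
Op 7: note_off(86): free voice 1 | voices=[72 - 66]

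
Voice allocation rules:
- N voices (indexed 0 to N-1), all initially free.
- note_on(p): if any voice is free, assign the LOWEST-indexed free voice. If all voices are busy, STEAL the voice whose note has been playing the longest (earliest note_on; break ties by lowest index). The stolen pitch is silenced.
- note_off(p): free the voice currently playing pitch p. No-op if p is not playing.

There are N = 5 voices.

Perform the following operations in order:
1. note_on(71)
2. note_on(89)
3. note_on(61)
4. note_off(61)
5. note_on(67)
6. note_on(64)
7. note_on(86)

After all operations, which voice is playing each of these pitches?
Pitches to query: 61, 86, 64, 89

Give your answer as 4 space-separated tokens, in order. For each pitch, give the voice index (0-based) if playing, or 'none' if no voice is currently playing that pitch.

Op 1: note_on(71): voice 0 is free -> assigned | voices=[71 - - - -]
Op 2: note_on(89): voice 1 is free -> assigned | voices=[71 89 - - -]
Op 3: note_on(61): voice 2 is free -> assigned | voices=[71 89 61 - -]
Op 4: note_off(61): free voice 2 | voices=[71 89 - - -]
Op 5: note_on(67): voice 2 is free -> assigned | voices=[71 89 67 - -]
Op 6: note_on(64): voice 3 is free -> assigned | voices=[71 89 67 64 -]
Op 7: note_on(86): voice 4 is free -> assigned | voices=[71 89 67 64 86]

Answer: none 4 3 1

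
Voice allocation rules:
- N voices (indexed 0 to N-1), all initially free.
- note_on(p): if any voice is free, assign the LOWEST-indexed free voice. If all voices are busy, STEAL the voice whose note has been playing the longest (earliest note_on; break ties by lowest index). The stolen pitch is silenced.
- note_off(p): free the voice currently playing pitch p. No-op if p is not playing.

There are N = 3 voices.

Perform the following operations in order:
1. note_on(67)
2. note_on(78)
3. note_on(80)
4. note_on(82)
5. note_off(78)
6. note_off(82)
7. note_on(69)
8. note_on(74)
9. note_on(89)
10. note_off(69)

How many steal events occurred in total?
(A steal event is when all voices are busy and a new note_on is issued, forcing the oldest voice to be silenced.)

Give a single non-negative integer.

Answer: 2

Derivation:
Op 1: note_on(67): voice 0 is free -> assigned | voices=[67 - -]
Op 2: note_on(78): voice 1 is free -> assigned | voices=[67 78 -]
Op 3: note_on(80): voice 2 is free -> assigned | voices=[67 78 80]
Op 4: note_on(82): all voices busy, STEAL voice 0 (pitch 67, oldest) -> assign | voices=[82 78 80]
Op 5: note_off(78): free voice 1 | voices=[82 - 80]
Op 6: note_off(82): free voice 0 | voices=[- - 80]
Op 7: note_on(69): voice 0 is free -> assigned | voices=[69 - 80]
Op 8: note_on(74): voice 1 is free -> assigned | voices=[69 74 80]
Op 9: note_on(89): all voices busy, STEAL voice 2 (pitch 80, oldest) -> assign | voices=[69 74 89]
Op 10: note_off(69): free voice 0 | voices=[- 74 89]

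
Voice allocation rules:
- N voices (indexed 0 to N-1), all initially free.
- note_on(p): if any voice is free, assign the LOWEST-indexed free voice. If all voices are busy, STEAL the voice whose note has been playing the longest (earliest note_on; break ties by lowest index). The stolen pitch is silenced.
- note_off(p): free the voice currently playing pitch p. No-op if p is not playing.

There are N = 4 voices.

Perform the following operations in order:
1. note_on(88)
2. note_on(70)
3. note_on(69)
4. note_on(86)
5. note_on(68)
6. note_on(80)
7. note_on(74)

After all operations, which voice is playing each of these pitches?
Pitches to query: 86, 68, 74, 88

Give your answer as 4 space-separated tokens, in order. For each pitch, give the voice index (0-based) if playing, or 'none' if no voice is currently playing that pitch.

Op 1: note_on(88): voice 0 is free -> assigned | voices=[88 - - -]
Op 2: note_on(70): voice 1 is free -> assigned | voices=[88 70 - -]
Op 3: note_on(69): voice 2 is free -> assigned | voices=[88 70 69 -]
Op 4: note_on(86): voice 3 is free -> assigned | voices=[88 70 69 86]
Op 5: note_on(68): all voices busy, STEAL voice 0 (pitch 88, oldest) -> assign | voices=[68 70 69 86]
Op 6: note_on(80): all voices busy, STEAL voice 1 (pitch 70, oldest) -> assign | voices=[68 80 69 86]
Op 7: note_on(74): all voices busy, STEAL voice 2 (pitch 69, oldest) -> assign | voices=[68 80 74 86]

Answer: 3 0 2 none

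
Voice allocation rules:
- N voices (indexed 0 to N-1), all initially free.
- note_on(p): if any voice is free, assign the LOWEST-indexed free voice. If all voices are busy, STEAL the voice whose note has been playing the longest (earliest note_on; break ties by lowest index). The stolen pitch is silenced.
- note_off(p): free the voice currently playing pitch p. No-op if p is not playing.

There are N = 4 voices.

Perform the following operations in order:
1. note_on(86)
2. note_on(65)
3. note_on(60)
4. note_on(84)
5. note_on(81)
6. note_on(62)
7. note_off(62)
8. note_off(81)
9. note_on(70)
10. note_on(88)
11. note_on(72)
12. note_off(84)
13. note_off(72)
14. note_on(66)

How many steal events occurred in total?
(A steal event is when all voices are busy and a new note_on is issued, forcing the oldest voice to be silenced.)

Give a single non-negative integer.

Op 1: note_on(86): voice 0 is free -> assigned | voices=[86 - - -]
Op 2: note_on(65): voice 1 is free -> assigned | voices=[86 65 - -]
Op 3: note_on(60): voice 2 is free -> assigned | voices=[86 65 60 -]
Op 4: note_on(84): voice 3 is free -> assigned | voices=[86 65 60 84]
Op 5: note_on(81): all voices busy, STEAL voice 0 (pitch 86, oldest) -> assign | voices=[81 65 60 84]
Op 6: note_on(62): all voices busy, STEAL voice 1 (pitch 65, oldest) -> assign | voices=[81 62 60 84]
Op 7: note_off(62): free voice 1 | voices=[81 - 60 84]
Op 8: note_off(81): free voice 0 | voices=[- - 60 84]
Op 9: note_on(70): voice 0 is free -> assigned | voices=[70 - 60 84]
Op 10: note_on(88): voice 1 is free -> assigned | voices=[70 88 60 84]
Op 11: note_on(72): all voices busy, STEAL voice 2 (pitch 60, oldest) -> assign | voices=[70 88 72 84]
Op 12: note_off(84): free voice 3 | voices=[70 88 72 -]
Op 13: note_off(72): free voice 2 | voices=[70 88 - -]
Op 14: note_on(66): voice 2 is free -> assigned | voices=[70 88 66 -]

Answer: 3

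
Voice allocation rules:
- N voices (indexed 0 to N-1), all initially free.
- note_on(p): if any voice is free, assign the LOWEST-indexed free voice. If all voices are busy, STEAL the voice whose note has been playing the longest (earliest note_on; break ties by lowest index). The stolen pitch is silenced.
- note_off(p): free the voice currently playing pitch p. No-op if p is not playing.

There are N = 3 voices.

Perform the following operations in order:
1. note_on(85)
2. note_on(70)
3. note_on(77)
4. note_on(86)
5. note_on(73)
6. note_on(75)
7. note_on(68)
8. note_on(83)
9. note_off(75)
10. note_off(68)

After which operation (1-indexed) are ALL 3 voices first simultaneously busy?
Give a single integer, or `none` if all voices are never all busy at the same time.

Op 1: note_on(85): voice 0 is free -> assigned | voices=[85 - -]
Op 2: note_on(70): voice 1 is free -> assigned | voices=[85 70 -]
Op 3: note_on(77): voice 2 is free -> assigned | voices=[85 70 77]
Op 4: note_on(86): all voices busy, STEAL voice 0 (pitch 85, oldest) -> assign | voices=[86 70 77]
Op 5: note_on(73): all voices busy, STEAL voice 1 (pitch 70, oldest) -> assign | voices=[86 73 77]
Op 6: note_on(75): all voices busy, STEAL voice 2 (pitch 77, oldest) -> assign | voices=[86 73 75]
Op 7: note_on(68): all voices busy, STEAL voice 0 (pitch 86, oldest) -> assign | voices=[68 73 75]
Op 8: note_on(83): all voices busy, STEAL voice 1 (pitch 73, oldest) -> assign | voices=[68 83 75]
Op 9: note_off(75): free voice 2 | voices=[68 83 -]
Op 10: note_off(68): free voice 0 | voices=[- 83 -]

Answer: 3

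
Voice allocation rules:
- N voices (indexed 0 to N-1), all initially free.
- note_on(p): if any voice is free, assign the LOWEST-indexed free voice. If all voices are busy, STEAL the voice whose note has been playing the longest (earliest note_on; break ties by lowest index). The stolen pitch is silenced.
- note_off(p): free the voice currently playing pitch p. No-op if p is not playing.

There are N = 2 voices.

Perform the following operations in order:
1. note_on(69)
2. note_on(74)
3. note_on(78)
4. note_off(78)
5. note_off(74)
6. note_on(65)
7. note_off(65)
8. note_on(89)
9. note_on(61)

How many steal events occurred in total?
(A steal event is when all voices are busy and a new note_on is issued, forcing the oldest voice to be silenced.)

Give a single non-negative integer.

Op 1: note_on(69): voice 0 is free -> assigned | voices=[69 -]
Op 2: note_on(74): voice 1 is free -> assigned | voices=[69 74]
Op 3: note_on(78): all voices busy, STEAL voice 0 (pitch 69, oldest) -> assign | voices=[78 74]
Op 4: note_off(78): free voice 0 | voices=[- 74]
Op 5: note_off(74): free voice 1 | voices=[- -]
Op 6: note_on(65): voice 0 is free -> assigned | voices=[65 -]
Op 7: note_off(65): free voice 0 | voices=[- -]
Op 8: note_on(89): voice 0 is free -> assigned | voices=[89 -]
Op 9: note_on(61): voice 1 is free -> assigned | voices=[89 61]

Answer: 1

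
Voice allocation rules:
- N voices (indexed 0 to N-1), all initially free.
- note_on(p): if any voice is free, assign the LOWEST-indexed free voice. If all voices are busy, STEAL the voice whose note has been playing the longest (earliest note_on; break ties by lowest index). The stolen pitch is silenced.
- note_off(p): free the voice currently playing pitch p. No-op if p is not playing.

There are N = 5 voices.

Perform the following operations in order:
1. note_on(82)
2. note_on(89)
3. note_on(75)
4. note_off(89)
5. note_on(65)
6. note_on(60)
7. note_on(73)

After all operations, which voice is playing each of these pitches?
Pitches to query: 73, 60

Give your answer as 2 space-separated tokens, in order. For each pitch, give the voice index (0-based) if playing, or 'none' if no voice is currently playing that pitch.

Answer: 4 3

Derivation:
Op 1: note_on(82): voice 0 is free -> assigned | voices=[82 - - - -]
Op 2: note_on(89): voice 1 is free -> assigned | voices=[82 89 - - -]
Op 3: note_on(75): voice 2 is free -> assigned | voices=[82 89 75 - -]
Op 4: note_off(89): free voice 1 | voices=[82 - 75 - -]
Op 5: note_on(65): voice 1 is free -> assigned | voices=[82 65 75 - -]
Op 6: note_on(60): voice 3 is free -> assigned | voices=[82 65 75 60 -]
Op 7: note_on(73): voice 4 is free -> assigned | voices=[82 65 75 60 73]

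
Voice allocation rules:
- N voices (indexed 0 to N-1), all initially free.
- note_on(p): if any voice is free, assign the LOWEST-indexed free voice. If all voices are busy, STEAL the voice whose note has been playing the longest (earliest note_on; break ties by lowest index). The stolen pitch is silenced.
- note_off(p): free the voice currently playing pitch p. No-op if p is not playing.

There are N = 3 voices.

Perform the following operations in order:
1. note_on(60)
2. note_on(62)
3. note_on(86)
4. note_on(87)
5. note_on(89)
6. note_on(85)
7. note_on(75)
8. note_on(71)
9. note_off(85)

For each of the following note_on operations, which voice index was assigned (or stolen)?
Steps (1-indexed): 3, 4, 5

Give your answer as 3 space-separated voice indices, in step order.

Op 1: note_on(60): voice 0 is free -> assigned | voices=[60 - -]
Op 2: note_on(62): voice 1 is free -> assigned | voices=[60 62 -]
Op 3: note_on(86): voice 2 is free -> assigned | voices=[60 62 86]
Op 4: note_on(87): all voices busy, STEAL voice 0 (pitch 60, oldest) -> assign | voices=[87 62 86]
Op 5: note_on(89): all voices busy, STEAL voice 1 (pitch 62, oldest) -> assign | voices=[87 89 86]
Op 6: note_on(85): all voices busy, STEAL voice 2 (pitch 86, oldest) -> assign | voices=[87 89 85]
Op 7: note_on(75): all voices busy, STEAL voice 0 (pitch 87, oldest) -> assign | voices=[75 89 85]
Op 8: note_on(71): all voices busy, STEAL voice 1 (pitch 89, oldest) -> assign | voices=[75 71 85]
Op 9: note_off(85): free voice 2 | voices=[75 71 -]

Answer: 2 0 1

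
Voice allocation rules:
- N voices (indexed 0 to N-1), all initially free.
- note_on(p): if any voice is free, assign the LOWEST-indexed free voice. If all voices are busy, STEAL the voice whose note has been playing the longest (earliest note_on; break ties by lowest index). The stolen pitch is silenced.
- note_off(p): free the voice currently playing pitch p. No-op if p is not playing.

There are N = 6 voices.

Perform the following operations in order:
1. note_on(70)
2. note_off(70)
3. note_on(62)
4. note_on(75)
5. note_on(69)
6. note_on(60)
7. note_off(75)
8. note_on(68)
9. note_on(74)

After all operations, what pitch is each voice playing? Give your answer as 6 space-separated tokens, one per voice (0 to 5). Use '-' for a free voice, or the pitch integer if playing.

Answer: 62 68 69 60 74 -

Derivation:
Op 1: note_on(70): voice 0 is free -> assigned | voices=[70 - - - - -]
Op 2: note_off(70): free voice 0 | voices=[- - - - - -]
Op 3: note_on(62): voice 0 is free -> assigned | voices=[62 - - - - -]
Op 4: note_on(75): voice 1 is free -> assigned | voices=[62 75 - - - -]
Op 5: note_on(69): voice 2 is free -> assigned | voices=[62 75 69 - - -]
Op 6: note_on(60): voice 3 is free -> assigned | voices=[62 75 69 60 - -]
Op 7: note_off(75): free voice 1 | voices=[62 - 69 60 - -]
Op 8: note_on(68): voice 1 is free -> assigned | voices=[62 68 69 60 - -]
Op 9: note_on(74): voice 4 is free -> assigned | voices=[62 68 69 60 74 -]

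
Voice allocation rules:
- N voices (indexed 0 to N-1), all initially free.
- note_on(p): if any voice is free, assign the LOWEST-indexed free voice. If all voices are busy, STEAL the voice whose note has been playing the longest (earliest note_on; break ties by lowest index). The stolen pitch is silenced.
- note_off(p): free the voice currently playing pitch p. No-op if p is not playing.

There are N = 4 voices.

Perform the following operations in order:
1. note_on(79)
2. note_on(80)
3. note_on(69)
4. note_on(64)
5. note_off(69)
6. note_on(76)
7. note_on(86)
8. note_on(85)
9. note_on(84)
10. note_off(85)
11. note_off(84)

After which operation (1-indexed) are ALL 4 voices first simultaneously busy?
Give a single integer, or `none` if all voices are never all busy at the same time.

Op 1: note_on(79): voice 0 is free -> assigned | voices=[79 - - -]
Op 2: note_on(80): voice 1 is free -> assigned | voices=[79 80 - -]
Op 3: note_on(69): voice 2 is free -> assigned | voices=[79 80 69 -]
Op 4: note_on(64): voice 3 is free -> assigned | voices=[79 80 69 64]
Op 5: note_off(69): free voice 2 | voices=[79 80 - 64]
Op 6: note_on(76): voice 2 is free -> assigned | voices=[79 80 76 64]
Op 7: note_on(86): all voices busy, STEAL voice 0 (pitch 79, oldest) -> assign | voices=[86 80 76 64]
Op 8: note_on(85): all voices busy, STEAL voice 1 (pitch 80, oldest) -> assign | voices=[86 85 76 64]
Op 9: note_on(84): all voices busy, STEAL voice 3 (pitch 64, oldest) -> assign | voices=[86 85 76 84]
Op 10: note_off(85): free voice 1 | voices=[86 - 76 84]
Op 11: note_off(84): free voice 3 | voices=[86 - 76 -]

Answer: 4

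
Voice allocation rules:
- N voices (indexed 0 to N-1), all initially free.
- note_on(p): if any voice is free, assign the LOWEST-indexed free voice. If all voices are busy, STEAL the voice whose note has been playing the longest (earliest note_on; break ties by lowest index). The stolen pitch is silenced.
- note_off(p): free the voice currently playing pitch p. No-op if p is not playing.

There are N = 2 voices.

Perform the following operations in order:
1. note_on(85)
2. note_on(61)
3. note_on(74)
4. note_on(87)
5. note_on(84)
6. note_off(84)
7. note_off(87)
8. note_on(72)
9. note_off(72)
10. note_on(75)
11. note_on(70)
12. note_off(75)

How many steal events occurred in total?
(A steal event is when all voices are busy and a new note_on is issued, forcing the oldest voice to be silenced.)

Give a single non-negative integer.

Op 1: note_on(85): voice 0 is free -> assigned | voices=[85 -]
Op 2: note_on(61): voice 1 is free -> assigned | voices=[85 61]
Op 3: note_on(74): all voices busy, STEAL voice 0 (pitch 85, oldest) -> assign | voices=[74 61]
Op 4: note_on(87): all voices busy, STEAL voice 1 (pitch 61, oldest) -> assign | voices=[74 87]
Op 5: note_on(84): all voices busy, STEAL voice 0 (pitch 74, oldest) -> assign | voices=[84 87]
Op 6: note_off(84): free voice 0 | voices=[- 87]
Op 7: note_off(87): free voice 1 | voices=[- -]
Op 8: note_on(72): voice 0 is free -> assigned | voices=[72 -]
Op 9: note_off(72): free voice 0 | voices=[- -]
Op 10: note_on(75): voice 0 is free -> assigned | voices=[75 -]
Op 11: note_on(70): voice 1 is free -> assigned | voices=[75 70]
Op 12: note_off(75): free voice 0 | voices=[- 70]

Answer: 3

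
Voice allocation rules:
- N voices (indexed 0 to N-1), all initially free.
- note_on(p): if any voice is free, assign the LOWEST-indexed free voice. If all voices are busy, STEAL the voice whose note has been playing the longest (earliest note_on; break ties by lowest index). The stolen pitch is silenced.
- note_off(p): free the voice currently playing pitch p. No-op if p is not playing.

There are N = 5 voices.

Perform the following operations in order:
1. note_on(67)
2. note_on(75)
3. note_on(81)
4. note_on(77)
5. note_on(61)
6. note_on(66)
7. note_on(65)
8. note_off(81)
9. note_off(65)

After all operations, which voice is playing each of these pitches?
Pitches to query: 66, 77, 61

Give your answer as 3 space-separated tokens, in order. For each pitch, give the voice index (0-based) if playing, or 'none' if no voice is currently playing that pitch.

Answer: 0 3 4

Derivation:
Op 1: note_on(67): voice 0 is free -> assigned | voices=[67 - - - -]
Op 2: note_on(75): voice 1 is free -> assigned | voices=[67 75 - - -]
Op 3: note_on(81): voice 2 is free -> assigned | voices=[67 75 81 - -]
Op 4: note_on(77): voice 3 is free -> assigned | voices=[67 75 81 77 -]
Op 5: note_on(61): voice 4 is free -> assigned | voices=[67 75 81 77 61]
Op 6: note_on(66): all voices busy, STEAL voice 0 (pitch 67, oldest) -> assign | voices=[66 75 81 77 61]
Op 7: note_on(65): all voices busy, STEAL voice 1 (pitch 75, oldest) -> assign | voices=[66 65 81 77 61]
Op 8: note_off(81): free voice 2 | voices=[66 65 - 77 61]
Op 9: note_off(65): free voice 1 | voices=[66 - - 77 61]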